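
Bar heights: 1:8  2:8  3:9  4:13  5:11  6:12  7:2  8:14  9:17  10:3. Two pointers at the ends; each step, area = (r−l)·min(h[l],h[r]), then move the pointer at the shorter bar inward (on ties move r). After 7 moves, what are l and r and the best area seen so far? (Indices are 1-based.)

l=7, r=9, best area=65

[1,10] min(8,3)*9=27 best=27 * → r--
[1,9] min(8,17)*8=64 best=64 * → l++
[2,9] min(8,17)*7=56 best=64 → l++
[3,9] min(9,17)*6=54 best=64 → l++
[4,9] min(13,17)*5=65 best=65 * → l++
[5,9] min(11,17)*4=44 best=65 → l++
[6,9] min(12,17)*3=36 best=65 → l++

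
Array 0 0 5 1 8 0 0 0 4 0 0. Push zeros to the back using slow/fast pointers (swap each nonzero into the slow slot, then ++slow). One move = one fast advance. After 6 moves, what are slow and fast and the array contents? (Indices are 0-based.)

slow=3, fast=6, a=[5, 1, 8, 0, 0, 0, 0, 0, 4, 0, 0]

slow=0 fast=0: a[fast]=0, fast++
slow=0 fast=1: a[fast]=0, fast++
slow=0 fast=2: a[fast]=5≠0 swap→a[0]=5, slow++,fast++
slow=1 fast=3: a[fast]=1≠0 swap→a[1]=1, slow++,fast++
slow=2 fast=4: a[fast]=8≠0 swap→a[2]=8, slow++,fast++
slow=3 fast=5: a[fast]=0, fast++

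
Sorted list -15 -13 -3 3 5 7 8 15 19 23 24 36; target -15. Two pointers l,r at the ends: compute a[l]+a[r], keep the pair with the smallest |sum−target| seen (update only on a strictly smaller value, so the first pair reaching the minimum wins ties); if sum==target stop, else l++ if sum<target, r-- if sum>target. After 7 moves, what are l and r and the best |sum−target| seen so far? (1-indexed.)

l=1, r=5, best |Δ|=7

[1,12] -15+36=21 d=36 * → r--
[1,11] -15+24=9 d=24 * → r--
[1,10] -15+23=8 d=23 * → r--
[1,9] -15+19=4 d=19 * → r--
[1,8] -15+15=0 d=15 * → r--
[1,7] -15+8=-7 d=8 * → r--
[1,6] -15+7=-8 d=7 * → r--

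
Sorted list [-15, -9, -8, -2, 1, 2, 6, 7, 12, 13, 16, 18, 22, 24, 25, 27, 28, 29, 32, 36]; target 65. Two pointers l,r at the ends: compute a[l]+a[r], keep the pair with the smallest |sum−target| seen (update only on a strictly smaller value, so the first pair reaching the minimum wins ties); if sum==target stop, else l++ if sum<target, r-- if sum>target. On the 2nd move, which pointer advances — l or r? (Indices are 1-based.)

l=1 r=20: -15+36=21 d=44 *, l++
l=2 r=20: -9+36=27 d=38 *, l++

l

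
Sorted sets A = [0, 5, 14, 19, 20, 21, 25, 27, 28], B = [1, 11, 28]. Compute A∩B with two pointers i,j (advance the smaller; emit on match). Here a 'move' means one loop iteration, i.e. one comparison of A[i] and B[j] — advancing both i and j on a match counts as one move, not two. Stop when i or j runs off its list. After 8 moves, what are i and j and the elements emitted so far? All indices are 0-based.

i=6, j=2, emitted=[]

[i=0,j=0] 0<1 → i++
[i=1,j=0] 5>1 → j++
[i=1,j=1] 5<11 → i++
[i=2,j=1] 14>11 → j++
[i=2,j=2] 14<28 → i++
[i=3,j=2] 19<28 → i++
[i=4,j=2] 20<28 → i++
[i=5,j=2] 21<28 → i++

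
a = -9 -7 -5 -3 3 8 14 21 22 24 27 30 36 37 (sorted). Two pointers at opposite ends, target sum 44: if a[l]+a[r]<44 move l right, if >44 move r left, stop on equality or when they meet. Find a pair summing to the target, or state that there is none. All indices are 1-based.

(8, 36)

l=1 r=14: -9+37=28 <44, l++
l=2 r=14: -7+37=30 <44, l++
l=3 r=14: -5+37=32 <44, l++
l=4 r=14: -3+37=34 <44, l++
l=5 r=14: 3+37=40 <44, l++
l=6 r=14: 8+37=45 >44, r--
l=6 r=13: 8+36=44, found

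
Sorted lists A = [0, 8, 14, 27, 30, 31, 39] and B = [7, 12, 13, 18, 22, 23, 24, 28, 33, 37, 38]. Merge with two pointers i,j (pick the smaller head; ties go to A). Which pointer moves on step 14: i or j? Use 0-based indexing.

i=0 j=0: A[i]=0<=B[j]=7 take 0, i++
i=1 j=0: A[i]=8>B[j]=7 take 7, j++
i=1 j=1: A[i]=8<=B[j]=12 take 8, i++
i=2 j=1: A[i]=14>B[j]=12 take 12, j++
i=2 j=2: A[i]=14>B[j]=13 take 13, j++
i=2 j=3: A[i]=14<=B[j]=18 take 14, i++
i=3 j=3: A[i]=27>B[j]=18 take 18, j++
i=3 j=4: A[i]=27>B[j]=22 take 22, j++
i=3 j=5: A[i]=27>B[j]=23 take 23, j++
i=3 j=6: A[i]=27>B[j]=24 take 24, j++
i=3 j=7: A[i]=27<=B[j]=28 take 27, i++
i=4 j=7: A[i]=30>B[j]=28 take 28, j++
i=4 j=8: A[i]=30<=B[j]=33 take 30, i++
i=5 j=8: A[i]=31<=B[j]=33 take 31, i++

i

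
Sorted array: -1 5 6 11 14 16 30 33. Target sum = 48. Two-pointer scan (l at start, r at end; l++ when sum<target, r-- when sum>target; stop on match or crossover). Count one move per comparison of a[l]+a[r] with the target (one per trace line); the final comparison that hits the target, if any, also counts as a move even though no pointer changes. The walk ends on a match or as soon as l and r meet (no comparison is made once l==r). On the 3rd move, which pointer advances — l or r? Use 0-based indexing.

[0,7] -1+33=32 <48 → l++
[1,7] 5+33=38 <48 → l++
[2,7] 6+33=39 <48 → l++

l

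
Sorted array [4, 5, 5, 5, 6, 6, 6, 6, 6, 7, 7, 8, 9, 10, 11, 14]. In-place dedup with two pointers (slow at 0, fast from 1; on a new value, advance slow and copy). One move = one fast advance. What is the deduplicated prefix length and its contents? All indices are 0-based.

slow=0 fast=1: a[fast]=5≠a[slow]=4 write a[1]=5, slow++,fast++
slow=1 fast=2: a[fast]=5=a[slow] dup, fast++
slow=1 fast=3: a[fast]=5=a[slow] dup, fast++
slow=1 fast=4: a[fast]=6≠a[slow]=5 write a[2]=6, slow++,fast++
slow=2 fast=5: a[fast]=6=a[slow] dup, fast++
slow=2 fast=6: a[fast]=6=a[slow] dup, fast++
slow=2 fast=7: a[fast]=6=a[slow] dup, fast++
slow=2 fast=8: a[fast]=6=a[slow] dup, fast++
slow=2 fast=9: a[fast]=7≠a[slow]=6 write a[3]=7, slow++,fast++
slow=3 fast=10: a[fast]=7=a[slow] dup, fast++
slow=3 fast=11: a[fast]=8≠a[slow]=7 write a[4]=8, slow++,fast++
slow=4 fast=12: a[fast]=9≠a[slow]=8 write a[5]=9, slow++,fast++
slow=5 fast=13: a[fast]=10≠a[slow]=9 write a[6]=10, slow++,fast++
slow=6 fast=14: a[fast]=11≠a[slow]=10 write a[7]=11, slow++,fast++
slow=7 fast=15: a[fast]=14≠a[slow]=11 write a[8]=14, slow++,fast++

length 9; prefix = [4, 5, 6, 7, 8, 9, 10, 11, 14]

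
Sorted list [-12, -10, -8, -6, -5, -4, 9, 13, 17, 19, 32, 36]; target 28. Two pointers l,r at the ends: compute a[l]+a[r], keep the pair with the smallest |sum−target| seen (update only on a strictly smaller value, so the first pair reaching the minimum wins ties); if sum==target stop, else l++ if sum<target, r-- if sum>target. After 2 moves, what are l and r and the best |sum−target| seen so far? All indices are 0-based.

[0,11] -12+36=24 d=4 * → l++
[1,11] -10+36=26 d=2 * → l++

l=2, r=11, best |Δ|=2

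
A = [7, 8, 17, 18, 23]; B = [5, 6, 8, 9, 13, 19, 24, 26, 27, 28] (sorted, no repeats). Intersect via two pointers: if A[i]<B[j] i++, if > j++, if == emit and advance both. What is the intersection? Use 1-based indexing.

[i=1,j=1] 7>5 → j++
[i=1,j=2] 7>6 → j++
[i=1,j=3] 7<8 → i++
[i=2,j=3] 8==8 emit → i++,j++
[i=3,j=4] 17>9 → j++
[i=3,j=5] 17>13 → j++
[i=3,j=6] 17<19 → i++
[i=4,j=6] 18<19 → i++
[i=5,j=6] 23>19 → j++
[i=5,j=7] 23<24 → i++

intersection = [8]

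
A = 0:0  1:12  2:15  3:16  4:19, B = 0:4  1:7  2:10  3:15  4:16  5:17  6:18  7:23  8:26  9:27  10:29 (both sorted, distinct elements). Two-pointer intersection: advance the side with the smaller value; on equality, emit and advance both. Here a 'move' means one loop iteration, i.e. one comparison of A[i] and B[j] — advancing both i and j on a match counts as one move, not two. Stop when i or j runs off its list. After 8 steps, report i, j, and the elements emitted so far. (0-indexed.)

i=4, j=6, emitted=[15, 16]

[i=0,j=0] 0<4 → i++
[i=1,j=0] 12>4 → j++
[i=1,j=1] 12>7 → j++
[i=1,j=2] 12>10 → j++
[i=1,j=3] 12<15 → i++
[i=2,j=3] 15==15 emit → i++,j++
[i=3,j=4] 16==16 emit → i++,j++
[i=4,j=5] 19>17 → j++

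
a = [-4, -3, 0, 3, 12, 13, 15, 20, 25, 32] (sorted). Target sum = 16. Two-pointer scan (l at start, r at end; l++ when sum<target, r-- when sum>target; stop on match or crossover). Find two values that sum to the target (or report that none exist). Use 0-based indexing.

(-4, 20)

l=0 r=9: -4+32=28 >16, r--
l=0 r=8: -4+25=21 >16, r--
l=0 r=7: -4+20=16, found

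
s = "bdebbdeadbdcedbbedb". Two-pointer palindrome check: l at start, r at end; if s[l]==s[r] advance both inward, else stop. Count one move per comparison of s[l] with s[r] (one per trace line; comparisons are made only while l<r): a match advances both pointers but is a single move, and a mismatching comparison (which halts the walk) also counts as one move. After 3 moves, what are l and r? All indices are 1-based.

[1,19] 'b'=='b' → l++,r--
[2,18] 'd'=='d' → l++,r--
[3,17] 'e'=='e' → l++,r--

l=4, r=16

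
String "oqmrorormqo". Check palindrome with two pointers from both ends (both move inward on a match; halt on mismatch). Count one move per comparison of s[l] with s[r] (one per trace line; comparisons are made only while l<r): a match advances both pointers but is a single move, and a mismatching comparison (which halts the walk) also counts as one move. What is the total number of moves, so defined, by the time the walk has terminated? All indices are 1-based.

[1,11] 'o'=='o' → l++,r--
[2,10] 'q'=='q' → l++,r--
[3,9] 'm'=='m' → l++,r--
[4,8] 'r'=='r' → l++,r--
[5,7] 'o'=='o' → l++,r--

5 moves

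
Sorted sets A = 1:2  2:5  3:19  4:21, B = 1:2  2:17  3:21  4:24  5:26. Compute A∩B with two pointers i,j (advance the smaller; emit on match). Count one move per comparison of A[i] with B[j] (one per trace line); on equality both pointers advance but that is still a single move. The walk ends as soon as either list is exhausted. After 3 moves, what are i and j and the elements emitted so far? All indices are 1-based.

i=3, j=3, emitted=[2]

i=1 j=1: 2==2 emit, i++,j++
i=2 j=2: 5<17, i++
i=3 j=2: 19>17, j++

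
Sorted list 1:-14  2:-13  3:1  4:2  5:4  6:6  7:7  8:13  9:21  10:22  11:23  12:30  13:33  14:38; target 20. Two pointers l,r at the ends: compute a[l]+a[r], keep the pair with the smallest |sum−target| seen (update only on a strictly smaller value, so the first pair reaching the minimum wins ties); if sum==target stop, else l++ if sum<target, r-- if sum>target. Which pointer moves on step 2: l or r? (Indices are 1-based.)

[1,14] -14+38=24 d=4 * → r--
[1,13] -14+33=19 d=1 * → l++

l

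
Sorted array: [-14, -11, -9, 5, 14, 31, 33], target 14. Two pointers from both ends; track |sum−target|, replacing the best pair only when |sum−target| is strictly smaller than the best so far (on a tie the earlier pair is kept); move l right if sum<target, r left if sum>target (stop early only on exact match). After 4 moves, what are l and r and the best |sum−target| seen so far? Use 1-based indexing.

l=1 r=7: -14+33=19 d=5 *, r--
l=1 r=6: -14+31=17 d=3 *, r--
l=1 r=5: -14+14=0 d=14, l++
l=2 r=5: -11+14=3 d=11, l++

l=3, r=5, best |Δ|=3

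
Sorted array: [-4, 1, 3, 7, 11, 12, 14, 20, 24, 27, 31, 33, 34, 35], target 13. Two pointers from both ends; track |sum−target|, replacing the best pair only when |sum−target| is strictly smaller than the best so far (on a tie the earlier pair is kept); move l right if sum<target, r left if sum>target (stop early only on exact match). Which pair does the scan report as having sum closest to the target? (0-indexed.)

l=0 r=13: -4+35=31 d=18 *, r--
l=0 r=12: -4+34=30 d=17 *, r--
l=0 r=11: -4+33=29 d=16 *, r--
l=0 r=10: -4+31=27 d=14 *, r--
l=0 r=9: -4+27=23 d=10 *, r--
l=0 r=8: -4+24=20 d=7 *, r--
l=0 r=7: -4+20=16 d=3 *, r--
l=0 r=6: -4+14=10 d=3, l++
l=1 r=6: 1+14=15 d=2 *, r--
l=1 r=5: 1+12=13 d=0 *, stop

pair (1, 12) with sum 13 (|Δ|=0)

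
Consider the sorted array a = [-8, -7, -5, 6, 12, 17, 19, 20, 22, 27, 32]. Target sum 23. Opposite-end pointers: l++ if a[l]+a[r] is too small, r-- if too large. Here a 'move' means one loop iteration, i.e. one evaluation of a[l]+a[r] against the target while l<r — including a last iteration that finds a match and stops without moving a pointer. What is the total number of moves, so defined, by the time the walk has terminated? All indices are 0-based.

[0,10] -8+32=24 >23 → r--
[0,9] -8+27=19 <23 → l++
[1,9] -7+27=20 <23 → l++
[2,9] -5+27=22 <23 → l++
[3,9] 6+27=33 >23 → r--
[3,8] 6+22=28 >23 → r--
[3,7] 6+20=26 >23 → r--
[3,6] 6+19=25 >23 → r--
[3,5] 6+17=23 → found

9 moves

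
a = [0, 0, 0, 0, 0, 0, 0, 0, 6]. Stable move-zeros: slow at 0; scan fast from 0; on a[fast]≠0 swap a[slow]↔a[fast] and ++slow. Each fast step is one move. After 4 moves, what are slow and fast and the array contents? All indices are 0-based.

(s=0,f=0) a[fast]=0 → fast++
(s=0,f=1) a[fast]=0 → fast++
(s=0,f=2) a[fast]=0 → fast++
(s=0,f=3) a[fast]=0 → fast++

slow=0, fast=4, a=[0, 0, 0, 0, 0, 0, 0, 0, 6]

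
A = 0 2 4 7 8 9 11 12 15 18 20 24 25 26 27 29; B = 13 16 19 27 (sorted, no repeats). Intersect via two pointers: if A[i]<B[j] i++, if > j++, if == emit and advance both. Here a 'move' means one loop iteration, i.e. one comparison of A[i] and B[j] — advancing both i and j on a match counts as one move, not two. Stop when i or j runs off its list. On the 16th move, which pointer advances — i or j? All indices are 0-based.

i

i=0 j=0: 0<13, i++
i=1 j=0: 2<13, i++
i=2 j=0: 4<13, i++
i=3 j=0: 7<13, i++
i=4 j=0: 8<13, i++
i=5 j=0: 9<13, i++
i=6 j=0: 11<13, i++
i=7 j=0: 12<13, i++
i=8 j=0: 15>13, j++
i=8 j=1: 15<16, i++
i=9 j=1: 18>16, j++
i=9 j=2: 18<19, i++
i=10 j=2: 20>19, j++
i=10 j=3: 20<27, i++
i=11 j=3: 24<27, i++
i=12 j=3: 25<27, i++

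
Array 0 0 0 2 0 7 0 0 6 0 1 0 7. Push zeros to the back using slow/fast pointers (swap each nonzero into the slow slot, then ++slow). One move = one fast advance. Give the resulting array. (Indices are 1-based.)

[2, 7, 6, 1, 7, 0, 0, 0, 0, 0, 0, 0, 0]

(s=1,f=1) a[fast]=0 → fast++
(s=1,f=2) a[fast]=0 → fast++
(s=1,f=3) a[fast]=0 → fast++
(s=1,f=4) a[fast]=2≠0 swap→a[1]=2 → slow++,fast++
(s=2,f=5) a[fast]=0 → fast++
(s=2,f=6) a[fast]=7≠0 swap→a[2]=7 → slow++,fast++
(s=3,f=7) a[fast]=0 → fast++
(s=3,f=8) a[fast]=0 → fast++
(s=3,f=9) a[fast]=6≠0 swap→a[3]=6 → slow++,fast++
(s=4,f=10) a[fast]=0 → fast++
(s=4,f=11) a[fast]=1≠0 swap→a[4]=1 → slow++,fast++
(s=5,f=12) a[fast]=0 → fast++
(s=5,f=13) a[fast]=7≠0 swap→a[5]=7 → slow++,fast++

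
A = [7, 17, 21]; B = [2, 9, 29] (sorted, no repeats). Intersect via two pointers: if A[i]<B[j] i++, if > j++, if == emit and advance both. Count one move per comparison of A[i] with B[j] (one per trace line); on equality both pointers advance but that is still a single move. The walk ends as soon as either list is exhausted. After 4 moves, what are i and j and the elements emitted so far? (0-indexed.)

i=2, j=2, emitted=[]

i=0 j=0: 7>2, j++
i=0 j=1: 7<9, i++
i=1 j=1: 17>9, j++
i=1 j=2: 17<29, i++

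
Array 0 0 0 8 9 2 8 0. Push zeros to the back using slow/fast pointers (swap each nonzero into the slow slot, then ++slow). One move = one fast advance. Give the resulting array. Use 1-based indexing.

[8, 9, 2, 8, 0, 0, 0, 0]

slow=1 fast=1: a[fast]=0, fast++
slow=1 fast=2: a[fast]=0, fast++
slow=1 fast=3: a[fast]=0, fast++
slow=1 fast=4: a[fast]=8≠0 swap→a[1]=8, slow++,fast++
slow=2 fast=5: a[fast]=9≠0 swap→a[2]=9, slow++,fast++
slow=3 fast=6: a[fast]=2≠0 swap→a[3]=2, slow++,fast++
slow=4 fast=7: a[fast]=8≠0 swap→a[4]=8, slow++,fast++
slow=5 fast=8: a[fast]=0, fast++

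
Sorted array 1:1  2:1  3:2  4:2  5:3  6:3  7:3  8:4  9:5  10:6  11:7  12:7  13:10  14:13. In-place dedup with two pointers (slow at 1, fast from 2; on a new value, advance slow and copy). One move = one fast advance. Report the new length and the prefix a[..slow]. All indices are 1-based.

length 9; prefix = [1, 2, 3, 4, 5, 6, 7, 10, 13]

(s=1,f=2) a[fast]=1=a[slow] dup → fast++
(s=1,f=3) a[fast]=2≠a[slow]=1 write a[2]=2 → slow++,fast++
(s=2,f=4) a[fast]=2=a[slow] dup → fast++
(s=2,f=5) a[fast]=3≠a[slow]=2 write a[3]=3 → slow++,fast++
(s=3,f=6) a[fast]=3=a[slow] dup → fast++
(s=3,f=7) a[fast]=3=a[slow] dup → fast++
(s=3,f=8) a[fast]=4≠a[slow]=3 write a[4]=4 → slow++,fast++
(s=4,f=9) a[fast]=5≠a[slow]=4 write a[5]=5 → slow++,fast++
(s=5,f=10) a[fast]=6≠a[slow]=5 write a[6]=6 → slow++,fast++
(s=6,f=11) a[fast]=7≠a[slow]=6 write a[7]=7 → slow++,fast++
(s=7,f=12) a[fast]=7=a[slow] dup → fast++
(s=7,f=13) a[fast]=10≠a[slow]=7 write a[8]=10 → slow++,fast++
(s=8,f=14) a[fast]=13≠a[slow]=10 write a[9]=13 → slow++,fast++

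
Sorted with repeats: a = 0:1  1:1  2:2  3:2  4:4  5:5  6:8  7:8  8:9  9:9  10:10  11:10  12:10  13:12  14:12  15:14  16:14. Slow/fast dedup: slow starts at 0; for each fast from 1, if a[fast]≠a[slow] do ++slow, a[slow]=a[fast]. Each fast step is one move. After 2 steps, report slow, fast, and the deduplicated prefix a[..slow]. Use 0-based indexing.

slow=1, fast=3, prefix=[1, 2]

slow=0 fast=1: a[fast]=1=a[slow] dup, fast++
slow=0 fast=2: a[fast]=2≠a[slow]=1 write a[1]=2, slow++,fast++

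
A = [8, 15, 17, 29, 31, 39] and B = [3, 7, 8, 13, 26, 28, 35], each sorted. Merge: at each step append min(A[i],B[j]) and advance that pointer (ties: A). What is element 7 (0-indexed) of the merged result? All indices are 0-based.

[i=0,j=0] A[i]=8>B[j]=3 take 3 → j++
[i=0,j=1] A[i]=8>B[j]=7 take 7 → j++
[i=0,j=2] A[i]=8<=B[j]=8 take 8 → i++
[i=1,j=2] A[i]=15>B[j]=8 take 8 → j++
[i=1,j=3] A[i]=15>B[j]=13 take 13 → j++
[i=1,j=4] A[i]=15<=B[j]=26 take 15 → i++
[i=2,j=4] A[i]=17<=B[j]=26 take 17 → i++
[i=3,j=4] A[i]=29>B[j]=26 take 26 → j++
[i=3,j=5] A[i]=29>B[j]=28 take 28 → j++
[i=3,j=6] A[i]=29<=B[j]=35 take 29 → i++
[i=4,j=6] A[i]=31<=B[j]=35 take 31 → i++
[i=5,j=6] A[i]=39>B[j]=35 take 35 → j++
[i=5,j=7] B done, take A[i]=39 → i++

merged[7] = 26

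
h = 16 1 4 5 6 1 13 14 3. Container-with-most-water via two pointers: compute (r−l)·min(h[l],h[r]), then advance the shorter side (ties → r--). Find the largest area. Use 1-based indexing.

max area = 98

[1,9] min(16,3)*8=24 best=24 * → r--
[1,8] min(16,14)*7=98 best=98 * → r--
[1,7] min(16,13)*6=78 best=98 → r--
[1,6] min(16,1)*5=5 best=98 → r--
[1,5] min(16,6)*4=24 best=98 → r--
[1,4] min(16,5)*3=15 best=98 → r--
[1,3] min(16,4)*2=8 best=98 → r--
[1,2] min(16,1)*1=1 best=98 → r--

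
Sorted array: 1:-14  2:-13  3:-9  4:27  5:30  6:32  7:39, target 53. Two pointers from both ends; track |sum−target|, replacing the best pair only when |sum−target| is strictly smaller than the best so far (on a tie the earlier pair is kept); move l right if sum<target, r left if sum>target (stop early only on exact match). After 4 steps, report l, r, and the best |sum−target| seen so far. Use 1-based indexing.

l=1 r=7: -14+39=25 d=28 *, l++
l=2 r=7: -13+39=26 d=27 *, l++
l=3 r=7: -9+39=30 d=23 *, l++
l=4 r=7: 27+39=66 d=13 *, r--

l=4, r=6, best |Δ|=13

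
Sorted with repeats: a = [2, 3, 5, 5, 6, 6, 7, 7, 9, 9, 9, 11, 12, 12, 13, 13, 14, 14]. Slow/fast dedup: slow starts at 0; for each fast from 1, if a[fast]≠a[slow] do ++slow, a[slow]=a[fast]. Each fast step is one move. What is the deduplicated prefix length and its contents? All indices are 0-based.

length 10; prefix = [2, 3, 5, 6, 7, 9, 11, 12, 13, 14]

slow=0 fast=1: a[fast]=3≠a[slow]=2 write a[1]=3, slow++,fast++
slow=1 fast=2: a[fast]=5≠a[slow]=3 write a[2]=5, slow++,fast++
slow=2 fast=3: a[fast]=5=a[slow] dup, fast++
slow=2 fast=4: a[fast]=6≠a[slow]=5 write a[3]=6, slow++,fast++
slow=3 fast=5: a[fast]=6=a[slow] dup, fast++
slow=3 fast=6: a[fast]=7≠a[slow]=6 write a[4]=7, slow++,fast++
slow=4 fast=7: a[fast]=7=a[slow] dup, fast++
slow=4 fast=8: a[fast]=9≠a[slow]=7 write a[5]=9, slow++,fast++
slow=5 fast=9: a[fast]=9=a[slow] dup, fast++
slow=5 fast=10: a[fast]=9=a[slow] dup, fast++
slow=5 fast=11: a[fast]=11≠a[slow]=9 write a[6]=11, slow++,fast++
slow=6 fast=12: a[fast]=12≠a[slow]=11 write a[7]=12, slow++,fast++
slow=7 fast=13: a[fast]=12=a[slow] dup, fast++
slow=7 fast=14: a[fast]=13≠a[slow]=12 write a[8]=13, slow++,fast++
slow=8 fast=15: a[fast]=13=a[slow] dup, fast++
slow=8 fast=16: a[fast]=14≠a[slow]=13 write a[9]=14, slow++,fast++
slow=9 fast=17: a[fast]=14=a[slow] dup, fast++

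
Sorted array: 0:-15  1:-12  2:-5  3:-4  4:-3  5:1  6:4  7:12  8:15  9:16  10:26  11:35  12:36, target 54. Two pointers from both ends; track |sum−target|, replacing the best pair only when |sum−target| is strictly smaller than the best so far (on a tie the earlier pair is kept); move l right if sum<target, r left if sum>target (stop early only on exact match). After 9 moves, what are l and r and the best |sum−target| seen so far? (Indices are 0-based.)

l=9, r=12, best |Δ|=3

[0,12] -15+36=21 d=33 * → l++
[1,12] -12+36=24 d=30 * → l++
[2,12] -5+36=31 d=23 * → l++
[3,12] -4+36=32 d=22 * → l++
[4,12] -3+36=33 d=21 * → l++
[5,12] 1+36=37 d=17 * → l++
[6,12] 4+36=40 d=14 * → l++
[7,12] 12+36=48 d=6 * → l++
[8,12] 15+36=51 d=3 * → l++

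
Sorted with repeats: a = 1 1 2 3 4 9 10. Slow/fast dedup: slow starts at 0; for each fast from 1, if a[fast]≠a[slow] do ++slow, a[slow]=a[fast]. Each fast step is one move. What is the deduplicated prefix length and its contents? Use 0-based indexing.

(s=0,f=1) a[fast]=1=a[slow] dup → fast++
(s=0,f=2) a[fast]=2≠a[slow]=1 write a[1]=2 → slow++,fast++
(s=1,f=3) a[fast]=3≠a[slow]=2 write a[2]=3 → slow++,fast++
(s=2,f=4) a[fast]=4≠a[slow]=3 write a[3]=4 → slow++,fast++
(s=3,f=5) a[fast]=9≠a[slow]=4 write a[4]=9 → slow++,fast++
(s=4,f=6) a[fast]=10≠a[slow]=9 write a[5]=10 → slow++,fast++

length 6; prefix = [1, 2, 3, 4, 9, 10]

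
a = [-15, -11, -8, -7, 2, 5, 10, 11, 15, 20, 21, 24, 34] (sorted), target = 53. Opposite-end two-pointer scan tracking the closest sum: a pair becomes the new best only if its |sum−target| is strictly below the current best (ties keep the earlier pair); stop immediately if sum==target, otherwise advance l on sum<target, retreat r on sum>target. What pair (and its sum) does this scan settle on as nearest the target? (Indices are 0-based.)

pair (20, 34) with sum 54 (|Δ|=1)

l=0 r=12: -15+34=19 d=34 *, l++
l=1 r=12: -11+34=23 d=30 *, l++
l=2 r=12: -8+34=26 d=27 *, l++
l=3 r=12: -7+34=27 d=26 *, l++
l=4 r=12: 2+34=36 d=17 *, l++
l=5 r=12: 5+34=39 d=14 *, l++
l=6 r=12: 10+34=44 d=9 *, l++
l=7 r=12: 11+34=45 d=8 *, l++
l=8 r=12: 15+34=49 d=4 *, l++
l=9 r=12: 20+34=54 d=1 *, r--
l=9 r=11: 20+24=44 d=9, l++
l=10 r=11: 21+24=45 d=8, l++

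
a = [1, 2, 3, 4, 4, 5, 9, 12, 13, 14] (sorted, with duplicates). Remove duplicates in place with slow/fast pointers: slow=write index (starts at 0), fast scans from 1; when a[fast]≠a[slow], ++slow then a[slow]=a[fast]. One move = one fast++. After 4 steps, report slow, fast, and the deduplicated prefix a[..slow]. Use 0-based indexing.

slow=3, fast=5, prefix=[1, 2, 3, 4]

slow=0 fast=1: a[fast]=2≠a[slow]=1 write a[1]=2, slow++,fast++
slow=1 fast=2: a[fast]=3≠a[slow]=2 write a[2]=3, slow++,fast++
slow=2 fast=3: a[fast]=4≠a[slow]=3 write a[3]=4, slow++,fast++
slow=3 fast=4: a[fast]=4=a[slow] dup, fast++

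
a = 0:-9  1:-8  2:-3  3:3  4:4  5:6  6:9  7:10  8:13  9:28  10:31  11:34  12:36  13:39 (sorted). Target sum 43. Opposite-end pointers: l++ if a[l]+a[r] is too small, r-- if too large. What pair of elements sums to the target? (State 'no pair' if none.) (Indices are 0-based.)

(4, 39)

[0,13] -9+39=30 <43 → l++
[1,13] -8+39=31 <43 → l++
[2,13] -3+39=36 <43 → l++
[3,13] 3+39=42 <43 → l++
[4,13] 4+39=43 → found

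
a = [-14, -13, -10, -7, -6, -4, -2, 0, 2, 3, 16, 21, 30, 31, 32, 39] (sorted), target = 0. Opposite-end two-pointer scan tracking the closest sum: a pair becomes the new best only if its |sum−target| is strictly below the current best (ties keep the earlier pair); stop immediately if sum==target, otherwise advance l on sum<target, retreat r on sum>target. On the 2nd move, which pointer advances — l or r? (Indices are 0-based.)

[0,15] -14+39=25 d=25 * → r--
[0,14] -14+32=18 d=18 * → r--

r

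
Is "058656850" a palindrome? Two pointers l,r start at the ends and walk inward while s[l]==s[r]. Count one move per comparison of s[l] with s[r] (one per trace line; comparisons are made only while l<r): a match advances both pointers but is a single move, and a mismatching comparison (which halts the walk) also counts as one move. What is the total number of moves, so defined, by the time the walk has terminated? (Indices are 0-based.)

4 moves

[0,8] '0'=='0' → l++,r--
[1,7] '5'=='5' → l++,r--
[2,6] '8'=='8' → l++,r--
[3,5] '6'=='6' → l++,r--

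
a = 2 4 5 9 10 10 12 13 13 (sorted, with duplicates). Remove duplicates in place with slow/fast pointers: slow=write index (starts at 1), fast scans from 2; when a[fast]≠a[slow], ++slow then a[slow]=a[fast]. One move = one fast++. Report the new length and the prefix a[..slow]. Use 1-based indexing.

length 7; prefix = [2, 4, 5, 9, 10, 12, 13]

(s=1,f=2) a[fast]=4≠a[slow]=2 write a[2]=4 → slow++,fast++
(s=2,f=3) a[fast]=5≠a[slow]=4 write a[3]=5 → slow++,fast++
(s=3,f=4) a[fast]=9≠a[slow]=5 write a[4]=9 → slow++,fast++
(s=4,f=5) a[fast]=10≠a[slow]=9 write a[5]=10 → slow++,fast++
(s=5,f=6) a[fast]=10=a[slow] dup → fast++
(s=5,f=7) a[fast]=12≠a[slow]=10 write a[6]=12 → slow++,fast++
(s=6,f=8) a[fast]=13≠a[slow]=12 write a[7]=13 → slow++,fast++
(s=7,f=9) a[fast]=13=a[slow] dup → fast++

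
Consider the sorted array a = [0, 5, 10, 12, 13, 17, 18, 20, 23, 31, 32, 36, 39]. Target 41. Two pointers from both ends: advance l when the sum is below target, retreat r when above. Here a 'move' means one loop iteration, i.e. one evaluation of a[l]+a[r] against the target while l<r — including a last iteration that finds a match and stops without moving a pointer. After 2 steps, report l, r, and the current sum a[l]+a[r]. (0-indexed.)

l=1, r=11, sum=41

[0,12] 0+39=39 <41 → l++
[1,12] 5+39=44 >41 → r--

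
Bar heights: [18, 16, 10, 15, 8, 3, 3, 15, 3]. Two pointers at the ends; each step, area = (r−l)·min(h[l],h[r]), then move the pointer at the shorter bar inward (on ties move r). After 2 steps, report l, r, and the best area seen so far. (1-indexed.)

l=1, r=7, best area=105

[1,9] min(18,3)*8=24 best=24 * → r--
[1,8] min(18,15)*7=105 best=105 * → r--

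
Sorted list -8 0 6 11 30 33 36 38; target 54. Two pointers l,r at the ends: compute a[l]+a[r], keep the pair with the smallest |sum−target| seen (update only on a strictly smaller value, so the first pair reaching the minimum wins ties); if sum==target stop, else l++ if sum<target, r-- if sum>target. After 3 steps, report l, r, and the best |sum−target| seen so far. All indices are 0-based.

l=3, r=7, best |Δ|=10

[0,7] -8+38=30 d=24 * → l++
[1,7] 0+38=38 d=16 * → l++
[2,7] 6+38=44 d=10 * → l++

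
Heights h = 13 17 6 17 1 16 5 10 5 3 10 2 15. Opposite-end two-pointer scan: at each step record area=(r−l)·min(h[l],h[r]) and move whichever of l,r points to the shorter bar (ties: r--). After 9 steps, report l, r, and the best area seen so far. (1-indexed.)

l=2, r=5, best area=165

[1,13] min(13,15)*12=156 best=156 * → l++
[2,13] min(17,15)*11=165 best=165 * → r--
[2,12] min(17,2)*10=20 best=165 → r--
[2,11] min(17,10)*9=90 best=165 → r--
[2,10] min(17,3)*8=24 best=165 → r--
[2,9] min(17,5)*7=35 best=165 → r--
[2,8] min(17,10)*6=60 best=165 → r--
[2,7] min(17,5)*5=25 best=165 → r--
[2,6] min(17,16)*4=64 best=165 → r--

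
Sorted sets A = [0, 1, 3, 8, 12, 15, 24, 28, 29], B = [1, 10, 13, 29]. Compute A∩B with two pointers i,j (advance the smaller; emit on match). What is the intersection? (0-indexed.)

[i=0,j=0] 0<1 → i++
[i=1,j=0] 1==1 emit → i++,j++
[i=2,j=1] 3<10 → i++
[i=3,j=1] 8<10 → i++
[i=4,j=1] 12>10 → j++
[i=4,j=2] 12<13 → i++
[i=5,j=2] 15>13 → j++
[i=5,j=3] 15<29 → i++
[i=6,j=3] 24<29 → i++
[i=7,j=3] 28<29 → i++
[i=8,j=3] 29==29 emit → i++,j++

intersection = [1, 29]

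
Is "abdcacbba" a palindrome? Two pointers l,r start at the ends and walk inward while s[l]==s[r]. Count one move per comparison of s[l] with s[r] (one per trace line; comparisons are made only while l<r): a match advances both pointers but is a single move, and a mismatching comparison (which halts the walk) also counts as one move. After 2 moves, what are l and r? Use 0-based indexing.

l=0 r=8: 'a'=='a', l++,r--
l=1 r=7: 'b'=='b', l++,r--

l=2, r=6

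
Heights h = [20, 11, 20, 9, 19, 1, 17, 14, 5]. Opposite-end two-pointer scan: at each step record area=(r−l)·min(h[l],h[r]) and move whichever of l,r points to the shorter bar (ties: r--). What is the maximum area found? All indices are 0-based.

[0,8] min(20,5)*8=40 best=40 * → r--
[0,7] min(20,14)*7=98 best=98 * → r--
[0,6] min(20,17)*6=102 best=102 * → r--
[0,5] min(20,1)*5=5 best=102 → r--
[0,4] min(20,19)*4=76 best=102 → r--
[0,3] min(20,9)*3=27 best=102 → r--
[0,2] min(20,20)*2=40 best=102 → r--
[0,1] min(20,11)*1=11 best=102 → r--

max area = 102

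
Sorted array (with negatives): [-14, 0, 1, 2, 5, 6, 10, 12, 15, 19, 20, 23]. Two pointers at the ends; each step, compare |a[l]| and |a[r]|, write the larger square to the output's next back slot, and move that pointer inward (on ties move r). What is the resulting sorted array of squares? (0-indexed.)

[0, 1, 4, 25, 36, 100, 144, 196, 225, 361, 400, 529]

l=0 r=11: |-14|<=|23| out[11]=529, r--
l=0 r=10: |-14|<=|20| out[10]=400, r--
l=0 r=9: |-14|<=|19| out[9]=361, r--
l=0 r=8: |-14|<=|15| out[8]=225, r--
l=0 r=7: |-14|>|12| out[7]=196, l++
l=1 r=7: |0|<=|12| out[6]=144, r--
l=1 r=6: |0|<=|10| out[5]=100, r--
l=1 r=5: |0|<=|6| out[4]=36, r--
l=1 r=4: |0|<=|5| out[3]=25, r--
l=1 r=3: |0|<=|2| out[2]=4, r--
l=1 r=2: |0|<=|1| out[1]=1, r--
l=1 r=1: |0|<=|0| out[0]=0, r--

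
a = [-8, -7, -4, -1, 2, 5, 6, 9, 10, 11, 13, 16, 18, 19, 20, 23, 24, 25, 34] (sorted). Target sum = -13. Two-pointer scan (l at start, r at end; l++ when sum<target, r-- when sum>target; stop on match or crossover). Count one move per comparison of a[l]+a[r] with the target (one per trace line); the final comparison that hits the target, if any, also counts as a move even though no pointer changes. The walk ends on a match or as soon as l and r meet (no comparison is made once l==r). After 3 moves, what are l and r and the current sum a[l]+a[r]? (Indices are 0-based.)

[0,18] -8+34=26 >-13 → r--
[0,17] -8+25=17 >-13 → r--
[0,16] -8+24=16 >-13 → r--

l=0, r=15, sum=15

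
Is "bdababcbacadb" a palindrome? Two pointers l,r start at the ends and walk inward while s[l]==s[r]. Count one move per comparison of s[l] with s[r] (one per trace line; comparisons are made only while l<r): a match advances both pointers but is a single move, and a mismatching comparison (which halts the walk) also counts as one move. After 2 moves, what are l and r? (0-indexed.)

l=2, r=10

[0,12] 'b'=='b' → l++,r--
[1,11] 'd'=='d' → l++,r--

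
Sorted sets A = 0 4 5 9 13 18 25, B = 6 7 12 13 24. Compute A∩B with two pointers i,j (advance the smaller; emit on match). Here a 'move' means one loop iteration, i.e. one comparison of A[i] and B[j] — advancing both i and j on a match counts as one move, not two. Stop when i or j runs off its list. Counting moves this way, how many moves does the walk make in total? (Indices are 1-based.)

10 moves

[i=1,j=1] 0<6 → i++
[i=2,j=1] 4<6 → i++
[i=3,j=1] 5<6 → i++
[i=4,j=1] 9>6 → j++
[i=4,j=2] 9>7 → j++
[i=4,j=3] 9<12 → i++
[i=5,j=3] 13>12 → j++
[i=5,j=4] 13==13 emit → i++,j++
[i=6,j=5] 18<24 → i++
[i=7,j=5] 25>24 → j++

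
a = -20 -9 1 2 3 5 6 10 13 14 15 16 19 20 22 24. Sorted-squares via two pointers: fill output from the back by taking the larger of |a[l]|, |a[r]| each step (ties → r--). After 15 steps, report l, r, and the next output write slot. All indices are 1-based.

l=3, r=3, next write slot=1

l=1 r=16: |-20|<=|24| out[16]=576, r--
l=1 r=15: |-20|<=|22| out[15]=484, r--
l=1 r=14: |-20|<=|20| out[14]=400, r--
l=1 r=13: |-20|>|19| out[13]=400, l++
l=2 r=13: |-9|<=|19| out[12]=361, r--
l=2 r=12: |-9|<=|16| out[11]=256, r--
l=2 r=11: |-9|<=|15| out[10]=225, r--
l=2 r=10: |-9|<=|14| out[9]=196, r--
l=2 r=9: |-9|<=|13| out[8]=169, r--
l=2 r=8: |-9|<=|10| out[7]=100, r--
l=2 r=7: |-9|>|6| out[6]=81, l++
l=3 r=7: |1|<=|6| out[5]=36, r--
l=3 r=6: |1|<=|5| out[4]=25, r--
l=3 r=5: |1|<=|3| out[3]=9, r--
l=3 r=4: |1|<=|2| out[2]=4, r--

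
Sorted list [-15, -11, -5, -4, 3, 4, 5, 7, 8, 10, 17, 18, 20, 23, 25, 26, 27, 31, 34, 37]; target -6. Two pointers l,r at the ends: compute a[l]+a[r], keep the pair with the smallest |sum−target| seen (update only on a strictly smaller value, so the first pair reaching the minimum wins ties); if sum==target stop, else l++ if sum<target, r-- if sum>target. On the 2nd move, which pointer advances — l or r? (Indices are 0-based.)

[0,19] -15+37=22 d=28 * → r--
[0,18] -15+34=19 d=25 * → r--

r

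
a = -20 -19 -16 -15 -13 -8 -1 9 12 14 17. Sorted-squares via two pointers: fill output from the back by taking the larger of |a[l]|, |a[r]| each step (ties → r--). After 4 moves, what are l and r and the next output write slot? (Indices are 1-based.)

[1,11] |-20|>|17| out[11]=400 → l++
[2,11] |-19|>|17| out[10]=361 → l++
[3,11] |-16|<=|17| out[9]=289 → r--
[3,10] |-16|>|14| out[8]=256 → l++

l=4, r=10, next write slot=7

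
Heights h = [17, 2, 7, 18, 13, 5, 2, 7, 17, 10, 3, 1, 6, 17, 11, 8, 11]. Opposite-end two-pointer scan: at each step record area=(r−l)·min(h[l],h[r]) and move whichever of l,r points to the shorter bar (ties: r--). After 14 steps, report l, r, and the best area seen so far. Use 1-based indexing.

[1,17] min(17,11)*16=176 best=176 * → r--
[1,16] min(17,8)*15=120 best=176 → r--
[1,15] min(17,11)*14=154 best=176 → r--
[1,14] min(17,17)*13=221 best=221 * → r--
[1,13] min(17,6)*12=72 best=221 → r--
[1,12] min(17,1)*11=11 best=221 → r--
[1,11] min(17,3)*10=30 best=221 → r--
[1,10] min(17,10)*9=90 best=221 → r--
[1,9] min(17,17)*8=136 best=221 → r--
[1,8] min(17,7)*7=49 best=221 → r--
[1,7] min(17,2)*6=12 best=221 → r--
[1,6] min(17,5)*5=25 best=221 → r--
[1,5] min(17,13)*4=52 best=221 → r--
[1,4] min(17,18)*3=51 best=221 → l++

l=2, r=4, best area=221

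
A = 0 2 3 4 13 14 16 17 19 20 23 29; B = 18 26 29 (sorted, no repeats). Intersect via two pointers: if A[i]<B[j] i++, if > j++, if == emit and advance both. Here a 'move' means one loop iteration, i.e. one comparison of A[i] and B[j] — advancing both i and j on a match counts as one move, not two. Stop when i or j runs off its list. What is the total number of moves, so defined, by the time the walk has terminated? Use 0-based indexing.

i=0 j=0: 0<18, i++
i=1 j=0: 2<18, i++
i=2 j=0: 3<18, i++
i=3 j=0: 4<18, i++
i=4 j=0: 13<18, i++
i=5 j=0: 14<18, i++
i=6 j=0: 16<18, i++
i=7 j=0: 17<18, i++
i=8 j=0: 19>18, j++
i=8 j=1: 19<26, i++
i=9 j=1: 20<26, i++
i=10 j=1: 23<26, i++
i=11 j=1: 29>26, j++
i=11 j=2: 29==29 emit, i++,j++

14 moves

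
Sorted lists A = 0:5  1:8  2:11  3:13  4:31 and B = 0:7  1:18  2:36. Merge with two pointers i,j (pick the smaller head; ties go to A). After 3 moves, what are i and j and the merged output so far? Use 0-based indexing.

[i=0,j=0] A[i]=5<=B[j]=7 take 5 → i++
[i=1,j=0] A[i]=8>B[j]=7 take 7 → j++
[i=1,j=1] A[i]=8<=B[j]=18 take 8 → i++

i=2, j=1, merged so far=[5, 7, 8]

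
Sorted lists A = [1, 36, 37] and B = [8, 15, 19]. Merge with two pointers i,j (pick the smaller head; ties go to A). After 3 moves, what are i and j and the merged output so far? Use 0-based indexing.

[i=0,j=0] A[i]=1<=B[j]=8 take 1 → i++
[i=1,j=0] A[i]=36>B[j]=8 take 8 → j++
[i=1,j=1] A[i]=36>B[j]=15 take 15 → j++

i=1, j=2, merged so far=[1, 8, 15]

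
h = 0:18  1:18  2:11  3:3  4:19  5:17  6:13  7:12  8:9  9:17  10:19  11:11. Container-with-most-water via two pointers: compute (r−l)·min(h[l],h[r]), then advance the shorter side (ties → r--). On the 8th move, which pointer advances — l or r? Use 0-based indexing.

l=0 r=11: min(18,11)*11=121 best=121 *, r--
l=0 r=10: min(18,19)*10=180 best=180 *, l++
l=1 r=10: min(18,19)*9=162 best=180, l++
l=2 r=10: min(11,19)*8=88 best=180, l++
l=3 r=10: min(3,19)*7=21 best=180, l++
l=4 r=10: min(19,19)*6=114 best=180, r--
l=4 r=9: min(19,17)*5=85 best=180, r--
l=4 r=8: min(19,9)*4=36 best=180, r--

r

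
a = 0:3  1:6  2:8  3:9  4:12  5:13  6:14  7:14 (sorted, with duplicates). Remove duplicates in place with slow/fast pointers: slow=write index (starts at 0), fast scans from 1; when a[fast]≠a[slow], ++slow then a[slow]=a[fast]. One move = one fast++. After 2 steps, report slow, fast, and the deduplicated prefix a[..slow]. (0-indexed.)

slow=0 fast=1: a[fast]=6≠a[slow]=3 write a[1]=6, slow++,fast++
slow=1 fast=2: a[fast]=8≠a[slow]=6 write a[2]=8, slow++,fast++

slow=2, fast=3, prefix=[3, 6, 8]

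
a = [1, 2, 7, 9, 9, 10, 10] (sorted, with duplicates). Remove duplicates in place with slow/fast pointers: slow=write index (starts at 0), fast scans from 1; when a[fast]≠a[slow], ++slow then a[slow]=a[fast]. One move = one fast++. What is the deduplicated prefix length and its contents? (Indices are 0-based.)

length 5; prefix = [1, 2, 7, 9, 10]

slow=0 fast=1: a[fast]=2≠a[slow]=1 write a[1]=2, slow++,fast++
slow=1 fast=2: a[fast]=7≠a[slow]=2 write a[2]=7, slow++,fast++
slow=2 fast=3: a[fast]=9≠a[slow]=7 write a[3]=9, slow++,fast++
slow=3 fast=4: a[fast]=9=a[slow] dup, fast++
slow=3 fast=5: a[fast]=10≠a[slow]=9 write a[4]=10, slow++,fast++
slow=4 fast=6: a[fast]=10=a[slow] dup, fast++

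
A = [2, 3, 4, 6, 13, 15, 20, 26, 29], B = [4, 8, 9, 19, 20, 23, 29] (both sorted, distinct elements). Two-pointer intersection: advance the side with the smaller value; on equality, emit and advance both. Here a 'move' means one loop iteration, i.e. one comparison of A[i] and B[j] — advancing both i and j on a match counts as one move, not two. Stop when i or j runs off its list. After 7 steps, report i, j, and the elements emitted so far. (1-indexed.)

i=6, j=4, emitted=[4]

i=1 j=1: 2<4, i++
i=2 j=1: 3<4, i++
i=3 j=1: 4==4 emit, i++,j++
i=4 j=2: 6<8, i++
i=5 j=2: 13>8, j++
i=5 j=3: 13>9, j++
i=5 j=4: 13<19, i++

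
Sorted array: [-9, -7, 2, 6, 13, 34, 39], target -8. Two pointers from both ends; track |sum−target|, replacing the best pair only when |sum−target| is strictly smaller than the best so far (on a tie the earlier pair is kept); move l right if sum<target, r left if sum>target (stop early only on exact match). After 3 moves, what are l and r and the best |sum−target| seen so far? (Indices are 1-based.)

[1,7] -9+39=30 d=38 * → r--
[1,6] -9+34=25 d=33 * → r--
[1,5] -9+13=4 d=12 * → r--

l=1, r=4, best |Δ|=12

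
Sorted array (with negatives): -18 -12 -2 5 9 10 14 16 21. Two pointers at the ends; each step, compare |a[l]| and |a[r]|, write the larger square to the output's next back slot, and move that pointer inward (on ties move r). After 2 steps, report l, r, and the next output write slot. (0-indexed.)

l=1, r=7, next write slot=6

[0,8] |-18|<=|21| out[8]=441 → r--
[0,7] |-18|>|16| out[7]=324 → l++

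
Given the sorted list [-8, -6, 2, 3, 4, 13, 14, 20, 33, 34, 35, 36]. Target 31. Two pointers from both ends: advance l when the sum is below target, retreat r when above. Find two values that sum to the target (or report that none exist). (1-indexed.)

no pair

l=1 r=12: -8+36=28 <31, l++
l=2 r=12: -6+36=30 <31, l++
l=3 r=12: 2+36=38 >31, r--
l=3 r=11: 2+35=37 >31, r--
l=3 r=10: 2+34=36 >31, r--
l=3 r=9: 2+33=35 >31, r--
l=3 r=8: 2+20=22 <31, l++
l=4 r=8: 3+20=23 <31, l++
l=5 r=8: 4+20=24 <31, l++
l=6 r=8: 13+20=33 >31, r--
l=6 r=7: 13+14=27 <31, l++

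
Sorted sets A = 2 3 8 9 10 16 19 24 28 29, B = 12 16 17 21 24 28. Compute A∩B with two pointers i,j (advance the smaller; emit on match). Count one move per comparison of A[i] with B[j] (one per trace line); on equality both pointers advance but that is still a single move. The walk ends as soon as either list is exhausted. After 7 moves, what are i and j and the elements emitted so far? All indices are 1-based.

i=7, j=3, emitted=[16]

[i=1,j=1] 2<12 → i++
[i=2,j=1] 3<12 → i++
[i=3,j=1] 8<12 → i++
[i=4,j=1] 9<12 → i++
[i=5,j=1] 10<12 → i++
[i=6,j=1] 16>12 → j++
[i=6,j=2] 16==16 emit → i++,j++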